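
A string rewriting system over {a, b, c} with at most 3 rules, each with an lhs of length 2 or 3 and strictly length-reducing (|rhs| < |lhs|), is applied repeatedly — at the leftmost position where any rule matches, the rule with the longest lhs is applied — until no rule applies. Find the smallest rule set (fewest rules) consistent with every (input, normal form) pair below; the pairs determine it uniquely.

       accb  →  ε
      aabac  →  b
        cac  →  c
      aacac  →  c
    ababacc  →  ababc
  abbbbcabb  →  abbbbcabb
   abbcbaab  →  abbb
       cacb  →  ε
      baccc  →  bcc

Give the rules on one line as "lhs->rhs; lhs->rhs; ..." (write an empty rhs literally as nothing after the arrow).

aa->; ac->; cb->

  | accb => cb => ε
  | aabac => bac => b
  | cac => c
  | aacac => cac => c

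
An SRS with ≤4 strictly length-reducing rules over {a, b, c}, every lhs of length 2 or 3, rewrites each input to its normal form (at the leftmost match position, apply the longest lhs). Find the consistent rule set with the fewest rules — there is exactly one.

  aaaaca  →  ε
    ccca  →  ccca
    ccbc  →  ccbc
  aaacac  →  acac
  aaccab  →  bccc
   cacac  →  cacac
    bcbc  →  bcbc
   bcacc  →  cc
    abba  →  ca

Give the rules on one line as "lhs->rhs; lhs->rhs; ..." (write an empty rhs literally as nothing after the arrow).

  | aaaaca => baaca => aaca => bca => ε
  | ccca
  | ccbc
  | aaacac => bacac => acac

aa->b; ab->c; ba->a; bca->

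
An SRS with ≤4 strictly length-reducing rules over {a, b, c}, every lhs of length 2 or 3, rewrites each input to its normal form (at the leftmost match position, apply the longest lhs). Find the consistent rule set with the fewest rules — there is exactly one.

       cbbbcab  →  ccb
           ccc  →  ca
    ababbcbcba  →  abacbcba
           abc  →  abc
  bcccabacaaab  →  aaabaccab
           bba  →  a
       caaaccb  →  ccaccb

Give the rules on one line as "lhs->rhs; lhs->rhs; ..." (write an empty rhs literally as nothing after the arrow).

  | cbbbcab => cbcab => caab => ccb
  | ccc => ca
  | ababbcbcba => abacbcba
  | abc

bb->; bca->aa; caa->cc; ccc->ca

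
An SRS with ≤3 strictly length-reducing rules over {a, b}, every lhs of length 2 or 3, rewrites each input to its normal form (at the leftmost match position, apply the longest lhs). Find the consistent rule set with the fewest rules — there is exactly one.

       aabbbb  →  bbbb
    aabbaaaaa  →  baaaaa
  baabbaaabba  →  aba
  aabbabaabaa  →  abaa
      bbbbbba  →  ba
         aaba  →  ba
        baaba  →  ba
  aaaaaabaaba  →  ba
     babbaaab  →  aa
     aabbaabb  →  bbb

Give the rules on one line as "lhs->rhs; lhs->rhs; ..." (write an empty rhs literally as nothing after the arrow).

aab->b; bab->a; bba->ba

  | aabbbb => bbbb
  | aabbaaaaa => bbaaaaa => baaaaa
  | baabbaaabba => bbbaaabba => bbaaabba => baaabba => babba => aba
  | aabbabaabaa => bbabaabaa => babaabaa => aaabaa => abaa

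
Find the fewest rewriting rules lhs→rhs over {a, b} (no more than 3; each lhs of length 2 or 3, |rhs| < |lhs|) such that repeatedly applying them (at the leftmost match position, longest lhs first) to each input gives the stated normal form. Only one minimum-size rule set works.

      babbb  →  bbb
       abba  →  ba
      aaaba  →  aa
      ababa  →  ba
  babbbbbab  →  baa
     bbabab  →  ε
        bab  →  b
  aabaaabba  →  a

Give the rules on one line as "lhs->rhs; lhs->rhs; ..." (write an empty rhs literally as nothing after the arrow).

ab->; aba->; bba->aa

  | babbb => bbb
  | abba => ba
  | aaaba => aa
  | ababa => ba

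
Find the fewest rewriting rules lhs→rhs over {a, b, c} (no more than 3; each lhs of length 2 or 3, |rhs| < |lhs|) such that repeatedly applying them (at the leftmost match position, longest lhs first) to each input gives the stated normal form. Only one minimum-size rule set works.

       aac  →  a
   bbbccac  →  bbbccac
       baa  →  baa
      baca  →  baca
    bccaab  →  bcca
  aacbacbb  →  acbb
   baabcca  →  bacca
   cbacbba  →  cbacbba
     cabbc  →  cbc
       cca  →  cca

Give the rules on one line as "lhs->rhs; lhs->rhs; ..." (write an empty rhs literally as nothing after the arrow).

  | aac => a
  | bbbccac
  | baa
  | baca

aac->a; ab->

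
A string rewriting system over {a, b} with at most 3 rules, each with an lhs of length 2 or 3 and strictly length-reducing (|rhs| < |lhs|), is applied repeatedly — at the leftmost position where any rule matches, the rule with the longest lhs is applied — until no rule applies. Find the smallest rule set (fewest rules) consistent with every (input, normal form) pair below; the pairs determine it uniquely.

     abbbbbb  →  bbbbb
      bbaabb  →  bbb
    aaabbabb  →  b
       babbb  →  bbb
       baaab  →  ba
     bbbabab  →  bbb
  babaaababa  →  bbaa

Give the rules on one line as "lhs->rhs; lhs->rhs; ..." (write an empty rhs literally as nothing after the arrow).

aab->ba; ab->

  | abbbbbb => bbbbb
  | bbaabb => bbbab => bbb
  | aaabbabb => abababb => ababb => abb => b
  | babbb => bbb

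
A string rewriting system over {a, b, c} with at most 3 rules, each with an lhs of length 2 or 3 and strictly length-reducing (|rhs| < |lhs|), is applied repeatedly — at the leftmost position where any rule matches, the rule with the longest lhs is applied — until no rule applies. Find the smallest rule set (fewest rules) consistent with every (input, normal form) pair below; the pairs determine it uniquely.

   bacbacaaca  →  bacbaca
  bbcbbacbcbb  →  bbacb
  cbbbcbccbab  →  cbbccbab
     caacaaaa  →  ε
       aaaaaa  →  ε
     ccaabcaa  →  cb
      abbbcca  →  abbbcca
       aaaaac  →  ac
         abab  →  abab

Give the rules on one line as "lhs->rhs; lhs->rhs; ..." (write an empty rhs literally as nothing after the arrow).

aa->; bcb->; caa->

  | bacbacaaca => bacbaca
  | bbcbbacbcbb => bbacbcbb => bbacb
  | cbbbcbccbab => cbbccbab
  | caacaaaa => caaaa => aa => ε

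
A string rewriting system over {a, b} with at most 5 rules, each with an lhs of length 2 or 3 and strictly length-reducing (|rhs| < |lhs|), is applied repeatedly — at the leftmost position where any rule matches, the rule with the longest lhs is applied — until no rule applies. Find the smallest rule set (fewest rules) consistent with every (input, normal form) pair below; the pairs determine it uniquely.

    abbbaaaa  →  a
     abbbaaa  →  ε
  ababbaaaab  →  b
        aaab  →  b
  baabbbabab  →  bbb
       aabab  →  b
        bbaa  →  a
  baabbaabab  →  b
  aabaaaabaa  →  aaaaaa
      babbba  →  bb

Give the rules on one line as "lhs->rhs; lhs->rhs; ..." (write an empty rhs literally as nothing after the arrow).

  | abbbaaaa => bbbaaaa => babaaa => baaa => a
  | abbbaaa => bbbaaa => babaa => baa => ε
  | ababbaaaab => abbaaaab => bbaaaab => abaaab => aaab => aab => ab => b
  | aaab => aab => ab => b

ab->b; aba->a; baa->; bba->ab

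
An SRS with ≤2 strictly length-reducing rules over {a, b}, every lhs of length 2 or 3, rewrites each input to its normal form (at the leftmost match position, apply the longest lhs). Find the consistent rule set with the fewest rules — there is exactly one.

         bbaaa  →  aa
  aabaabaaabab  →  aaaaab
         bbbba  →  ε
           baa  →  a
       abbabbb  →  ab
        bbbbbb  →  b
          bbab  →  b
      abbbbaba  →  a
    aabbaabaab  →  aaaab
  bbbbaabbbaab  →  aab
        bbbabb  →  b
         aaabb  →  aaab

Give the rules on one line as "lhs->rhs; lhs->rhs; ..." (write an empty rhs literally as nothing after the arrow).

  | bbaaa => baaa => aa
  | aabaabaaabab => aaabaaabab => aaaaabab => aaaaab
  | bbbba => bbba => bba => ba => ε
  | baa => a

ba->; bb->b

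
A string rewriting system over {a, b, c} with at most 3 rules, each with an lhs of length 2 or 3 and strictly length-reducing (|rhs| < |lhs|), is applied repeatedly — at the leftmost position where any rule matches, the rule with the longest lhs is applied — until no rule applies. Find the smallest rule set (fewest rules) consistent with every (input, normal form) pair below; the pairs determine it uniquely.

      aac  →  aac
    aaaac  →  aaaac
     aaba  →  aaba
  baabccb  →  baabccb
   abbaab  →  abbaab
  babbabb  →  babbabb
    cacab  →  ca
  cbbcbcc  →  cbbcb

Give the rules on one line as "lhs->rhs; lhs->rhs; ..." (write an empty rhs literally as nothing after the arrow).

  | aac
  | aaaac
  | aaba
  | baabccb

cab->; cbc->cb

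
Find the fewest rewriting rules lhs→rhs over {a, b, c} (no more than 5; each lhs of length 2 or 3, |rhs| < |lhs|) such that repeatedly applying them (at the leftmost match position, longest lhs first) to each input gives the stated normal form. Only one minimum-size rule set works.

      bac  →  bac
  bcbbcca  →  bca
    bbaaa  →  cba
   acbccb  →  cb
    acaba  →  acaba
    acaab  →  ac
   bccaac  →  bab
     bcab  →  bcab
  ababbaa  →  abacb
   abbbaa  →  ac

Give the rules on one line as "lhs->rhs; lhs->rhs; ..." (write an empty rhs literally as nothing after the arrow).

  | bac
  | bcbbcca => bcccca => bccca => bcca => bca
  | bbaaa => caaa => cba
  | acbccb => aabcb => bbcb => ccb => cb

aa->b; bb->c; cbc->ab; cc->c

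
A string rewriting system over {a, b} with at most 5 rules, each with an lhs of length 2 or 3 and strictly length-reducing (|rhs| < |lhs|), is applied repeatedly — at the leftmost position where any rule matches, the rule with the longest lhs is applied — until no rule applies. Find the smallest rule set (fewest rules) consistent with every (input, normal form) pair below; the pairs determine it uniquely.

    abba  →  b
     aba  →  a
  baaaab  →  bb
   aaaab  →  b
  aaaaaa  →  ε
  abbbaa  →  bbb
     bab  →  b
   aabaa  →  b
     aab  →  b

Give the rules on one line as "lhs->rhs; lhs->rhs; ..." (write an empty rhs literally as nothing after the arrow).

aa->; abb->bb; ba->; baa->b

  | abba => bba => b
  | aba => a
  | baaaab => baab => bb
  | aaaab => aab => b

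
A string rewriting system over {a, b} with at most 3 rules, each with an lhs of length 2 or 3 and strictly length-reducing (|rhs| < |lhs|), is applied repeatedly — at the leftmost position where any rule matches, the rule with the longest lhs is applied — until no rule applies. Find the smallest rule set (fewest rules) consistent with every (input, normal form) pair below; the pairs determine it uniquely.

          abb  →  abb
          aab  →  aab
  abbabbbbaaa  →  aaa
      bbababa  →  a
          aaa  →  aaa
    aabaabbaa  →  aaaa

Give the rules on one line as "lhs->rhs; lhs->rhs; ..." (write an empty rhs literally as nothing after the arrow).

aba->a; ba->a

  | abb
  | aab
  | abbabbbbaaa => ababbbbaaa => abbbbaaa => abbbaaa => abbaaa => abaaa => aaa
  | bbababa => bababa => ababa => aba => a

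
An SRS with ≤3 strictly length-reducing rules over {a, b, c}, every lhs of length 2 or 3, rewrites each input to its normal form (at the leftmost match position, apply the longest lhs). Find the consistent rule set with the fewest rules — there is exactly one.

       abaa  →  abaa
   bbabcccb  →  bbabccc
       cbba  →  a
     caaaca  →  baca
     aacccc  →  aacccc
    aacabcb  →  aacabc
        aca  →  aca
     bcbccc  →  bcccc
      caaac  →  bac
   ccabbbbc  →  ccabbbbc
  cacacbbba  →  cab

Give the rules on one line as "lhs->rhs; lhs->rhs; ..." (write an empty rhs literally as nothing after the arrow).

caa->b; cb->c; cba->a

  | abaa
  | bbabcccb => bbabccc
  | cbba => cba => a
  | caaaca => baca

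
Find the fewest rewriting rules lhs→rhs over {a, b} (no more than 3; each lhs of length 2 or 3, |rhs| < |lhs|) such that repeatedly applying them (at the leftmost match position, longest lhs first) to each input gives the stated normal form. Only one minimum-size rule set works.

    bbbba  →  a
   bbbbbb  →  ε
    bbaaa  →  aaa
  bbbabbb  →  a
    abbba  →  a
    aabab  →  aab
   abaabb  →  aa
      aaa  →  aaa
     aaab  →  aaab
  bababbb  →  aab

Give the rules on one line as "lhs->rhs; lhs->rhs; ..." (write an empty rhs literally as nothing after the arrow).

aba->a; bab->a; bb->

  | bbbba => bba => a
  | bbbbbb => bbbb => bb => ε
  | bbaaa => aaa
  | bbbabbb => babbb => abb => a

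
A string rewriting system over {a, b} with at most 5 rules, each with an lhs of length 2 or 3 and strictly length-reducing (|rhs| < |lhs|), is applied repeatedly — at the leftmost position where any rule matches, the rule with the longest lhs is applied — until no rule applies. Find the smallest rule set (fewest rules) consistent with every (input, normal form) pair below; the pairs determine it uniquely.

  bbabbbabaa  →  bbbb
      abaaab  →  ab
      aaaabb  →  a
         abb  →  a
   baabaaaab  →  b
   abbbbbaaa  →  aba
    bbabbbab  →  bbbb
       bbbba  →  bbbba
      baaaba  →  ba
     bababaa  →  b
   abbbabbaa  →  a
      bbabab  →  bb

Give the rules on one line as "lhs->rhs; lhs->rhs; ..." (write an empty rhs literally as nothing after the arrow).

  | bbabbbabaa => bbbbabaa => bbbbaa => bbbb
  | abaaab => abab => ab
  | aaaabb => aabb => abb => a
  | abb => a

aa->; aab->ab; abb->a; bab->b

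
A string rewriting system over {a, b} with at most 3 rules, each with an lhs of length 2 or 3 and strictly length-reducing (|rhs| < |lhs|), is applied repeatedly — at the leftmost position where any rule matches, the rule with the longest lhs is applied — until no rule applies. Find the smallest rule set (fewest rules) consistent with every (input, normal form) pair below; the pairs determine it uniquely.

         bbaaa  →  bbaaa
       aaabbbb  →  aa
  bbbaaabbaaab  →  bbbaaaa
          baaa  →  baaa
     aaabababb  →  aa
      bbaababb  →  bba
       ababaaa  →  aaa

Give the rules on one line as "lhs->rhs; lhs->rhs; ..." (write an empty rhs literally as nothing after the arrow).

ab->; abb->ab

  | bbaaa
  | aaabbbb => aaabbb => aaabb => aaab => aa
  | bbbaaabbaaab => bbbaaabaaab => bbbaaaaab => bbbaaaa
  | baaa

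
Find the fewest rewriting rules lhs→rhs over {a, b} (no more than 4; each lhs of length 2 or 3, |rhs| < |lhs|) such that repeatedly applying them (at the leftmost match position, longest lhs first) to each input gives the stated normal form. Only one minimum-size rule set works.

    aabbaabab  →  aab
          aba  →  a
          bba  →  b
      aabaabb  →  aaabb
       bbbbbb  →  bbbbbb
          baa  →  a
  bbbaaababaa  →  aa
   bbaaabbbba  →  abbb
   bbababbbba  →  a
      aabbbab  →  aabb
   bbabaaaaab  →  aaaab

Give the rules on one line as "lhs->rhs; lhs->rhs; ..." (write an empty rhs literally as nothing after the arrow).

  | aabbaabab => aababab => aabab => aab
  | aba => a
  | bba => b
  | aabaabb => aaabb

aba->a; ba->; bab->ba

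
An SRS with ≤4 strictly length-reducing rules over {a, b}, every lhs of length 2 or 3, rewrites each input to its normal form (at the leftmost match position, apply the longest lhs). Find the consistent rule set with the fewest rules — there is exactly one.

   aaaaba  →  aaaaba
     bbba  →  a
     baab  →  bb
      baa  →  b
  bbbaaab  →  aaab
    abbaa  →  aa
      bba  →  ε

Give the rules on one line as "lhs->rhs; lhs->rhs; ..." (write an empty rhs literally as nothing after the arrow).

baa->b; bba->; bbb->

  | aaaaba
  | bbba => a
  | baab => bb
  | baa => b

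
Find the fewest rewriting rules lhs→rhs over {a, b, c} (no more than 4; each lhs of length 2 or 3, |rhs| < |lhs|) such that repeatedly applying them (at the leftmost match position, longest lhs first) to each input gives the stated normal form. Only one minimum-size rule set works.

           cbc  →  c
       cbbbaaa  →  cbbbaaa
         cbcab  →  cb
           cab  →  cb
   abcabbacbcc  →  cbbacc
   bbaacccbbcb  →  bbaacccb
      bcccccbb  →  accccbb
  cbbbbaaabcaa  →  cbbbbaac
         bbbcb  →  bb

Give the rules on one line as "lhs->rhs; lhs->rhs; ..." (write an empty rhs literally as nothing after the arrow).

  | cbc => ca => c
  | cbbbaaa
  | cbcab => caab => cab => cb
  | cab => cb

ab->; bc->a; ca->c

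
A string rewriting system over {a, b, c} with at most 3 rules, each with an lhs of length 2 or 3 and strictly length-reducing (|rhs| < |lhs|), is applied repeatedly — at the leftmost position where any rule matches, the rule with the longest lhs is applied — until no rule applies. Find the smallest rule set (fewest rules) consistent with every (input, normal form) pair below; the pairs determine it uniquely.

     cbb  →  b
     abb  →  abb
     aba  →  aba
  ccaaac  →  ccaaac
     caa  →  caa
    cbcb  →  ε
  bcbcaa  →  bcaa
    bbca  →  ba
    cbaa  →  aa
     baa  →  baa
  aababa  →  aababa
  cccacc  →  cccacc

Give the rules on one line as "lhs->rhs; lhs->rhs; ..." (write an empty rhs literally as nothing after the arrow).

  | cbb => b
  | abb
  | aba
  | ccaaac

bbc->b; cb->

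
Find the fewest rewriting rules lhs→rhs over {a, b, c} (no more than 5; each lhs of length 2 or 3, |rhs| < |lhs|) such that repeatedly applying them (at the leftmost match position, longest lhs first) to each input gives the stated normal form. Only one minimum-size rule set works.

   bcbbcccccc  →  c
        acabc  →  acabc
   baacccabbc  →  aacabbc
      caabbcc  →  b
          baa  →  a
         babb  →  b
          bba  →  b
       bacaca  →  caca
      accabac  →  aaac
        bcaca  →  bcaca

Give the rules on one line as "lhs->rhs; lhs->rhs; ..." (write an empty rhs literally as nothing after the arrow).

  | bcbbcccccc => bcbbacccc => bcbcccc => bcbacc => bccc => bac => c
  | acabc
  | baacccabbc => acccabbc => aacabbc
  | caabbcc => bbcc => bba => b

ba->; bab->; caa->; cc->a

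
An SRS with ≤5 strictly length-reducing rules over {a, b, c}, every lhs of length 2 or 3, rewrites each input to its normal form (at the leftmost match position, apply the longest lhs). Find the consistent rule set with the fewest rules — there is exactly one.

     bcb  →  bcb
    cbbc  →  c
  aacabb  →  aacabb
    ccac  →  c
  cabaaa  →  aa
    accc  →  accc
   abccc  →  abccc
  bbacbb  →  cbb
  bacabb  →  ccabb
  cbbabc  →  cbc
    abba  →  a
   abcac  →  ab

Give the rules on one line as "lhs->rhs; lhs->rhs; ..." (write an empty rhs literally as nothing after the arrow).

ba->c; bba->; bbc->; cac->

  | bcb
  | cbbc => c
  | aacabb
  | ccac => c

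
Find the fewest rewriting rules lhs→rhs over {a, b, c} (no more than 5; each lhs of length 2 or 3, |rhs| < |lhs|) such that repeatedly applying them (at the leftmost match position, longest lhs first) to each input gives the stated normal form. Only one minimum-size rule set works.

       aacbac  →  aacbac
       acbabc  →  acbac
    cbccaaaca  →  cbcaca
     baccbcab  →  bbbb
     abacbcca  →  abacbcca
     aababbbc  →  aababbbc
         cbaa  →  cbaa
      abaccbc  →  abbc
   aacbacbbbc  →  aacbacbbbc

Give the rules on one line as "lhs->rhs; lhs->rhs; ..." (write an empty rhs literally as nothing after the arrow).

  | aacbac
  | acbabc => acbac
  | cbccaaaca => cbcaca
  | baccbcab => bbcab => bbbb

abc->ac; acc->; caa->; cab->bb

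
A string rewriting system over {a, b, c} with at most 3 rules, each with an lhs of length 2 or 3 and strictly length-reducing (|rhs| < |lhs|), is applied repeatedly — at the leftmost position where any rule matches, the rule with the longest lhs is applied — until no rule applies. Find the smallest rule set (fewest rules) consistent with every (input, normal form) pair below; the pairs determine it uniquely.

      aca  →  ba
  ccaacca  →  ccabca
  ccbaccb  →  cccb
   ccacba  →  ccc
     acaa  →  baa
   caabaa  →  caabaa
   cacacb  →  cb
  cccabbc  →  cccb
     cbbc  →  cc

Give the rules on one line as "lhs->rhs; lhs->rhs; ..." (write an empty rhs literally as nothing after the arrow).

ac->b; bb->; bba->c

  | aca => ba
  | ccaacca => ccabca
  | ccbaccb => ccbbcb => cccb
  | ccacba => ccbba => ccc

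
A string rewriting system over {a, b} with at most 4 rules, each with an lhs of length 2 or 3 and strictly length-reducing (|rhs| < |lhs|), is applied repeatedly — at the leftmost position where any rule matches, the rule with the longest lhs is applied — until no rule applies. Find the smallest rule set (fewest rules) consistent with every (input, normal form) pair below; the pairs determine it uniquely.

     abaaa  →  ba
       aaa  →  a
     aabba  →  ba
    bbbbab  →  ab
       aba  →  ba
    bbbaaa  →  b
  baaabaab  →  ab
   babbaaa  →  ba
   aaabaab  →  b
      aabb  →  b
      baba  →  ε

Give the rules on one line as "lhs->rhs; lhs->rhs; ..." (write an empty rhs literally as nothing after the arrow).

aa->; aab->; aba->ba; bba->aa

  | abaaa => baaa => ba
  | aaa => a
  | aabba => ba
  | bbbbab => bbaab => aaab => ab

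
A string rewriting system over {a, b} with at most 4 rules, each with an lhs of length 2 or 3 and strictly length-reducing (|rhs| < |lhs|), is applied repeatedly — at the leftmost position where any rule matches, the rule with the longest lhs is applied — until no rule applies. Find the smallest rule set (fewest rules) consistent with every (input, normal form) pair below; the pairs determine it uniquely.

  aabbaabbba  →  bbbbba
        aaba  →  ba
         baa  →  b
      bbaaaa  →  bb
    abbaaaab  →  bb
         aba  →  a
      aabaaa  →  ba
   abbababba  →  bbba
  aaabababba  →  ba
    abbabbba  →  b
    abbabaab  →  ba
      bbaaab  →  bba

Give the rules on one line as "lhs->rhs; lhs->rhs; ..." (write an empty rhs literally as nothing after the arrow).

aa->; ab->; bab->ba

  | aabbaabbba => bbaabbba => bbbbba
  | aaba => ba
  | baa => b
  | bbaaaa => bbaa => bb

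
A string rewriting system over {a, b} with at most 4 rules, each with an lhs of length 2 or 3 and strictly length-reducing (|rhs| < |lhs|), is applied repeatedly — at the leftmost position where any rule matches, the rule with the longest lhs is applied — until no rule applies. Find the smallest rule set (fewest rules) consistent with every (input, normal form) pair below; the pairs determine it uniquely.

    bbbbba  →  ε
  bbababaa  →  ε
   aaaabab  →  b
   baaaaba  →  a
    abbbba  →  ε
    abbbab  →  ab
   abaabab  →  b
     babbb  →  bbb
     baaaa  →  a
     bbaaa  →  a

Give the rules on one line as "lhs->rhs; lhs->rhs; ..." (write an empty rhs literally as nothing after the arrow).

aa->; ba->; bba->a

  | bbbbba => bbba => ba => ε
  | bbababaa => ababaa => abaa => aa => ε
  | aaaabab => aabab => bab => b
  | baaaaba => aaaba => aba => a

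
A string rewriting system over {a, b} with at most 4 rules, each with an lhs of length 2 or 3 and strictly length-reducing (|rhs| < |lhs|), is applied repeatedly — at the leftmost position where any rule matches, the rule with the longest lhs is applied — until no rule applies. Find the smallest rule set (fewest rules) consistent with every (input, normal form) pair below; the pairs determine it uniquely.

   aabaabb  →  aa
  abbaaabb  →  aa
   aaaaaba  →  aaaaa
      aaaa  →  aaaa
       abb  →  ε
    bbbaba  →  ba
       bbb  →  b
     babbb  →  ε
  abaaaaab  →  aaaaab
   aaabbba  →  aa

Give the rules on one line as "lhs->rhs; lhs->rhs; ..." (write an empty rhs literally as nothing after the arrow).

aba->a; abb->; bb->

  | aabaabb => aaabb => aa
  | abbaaabb => aaabb => aa
  | aaaaaba => aaaaa
  | aaaa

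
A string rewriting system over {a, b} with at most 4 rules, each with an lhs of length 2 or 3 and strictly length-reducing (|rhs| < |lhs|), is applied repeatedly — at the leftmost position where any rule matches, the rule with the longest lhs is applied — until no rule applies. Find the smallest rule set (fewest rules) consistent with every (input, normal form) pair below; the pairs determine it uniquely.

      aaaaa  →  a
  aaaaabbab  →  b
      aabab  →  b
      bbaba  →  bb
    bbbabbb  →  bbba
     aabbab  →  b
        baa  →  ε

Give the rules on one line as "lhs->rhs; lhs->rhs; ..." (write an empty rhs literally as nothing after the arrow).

  | aaaaa => aaaa => aaa => aa => a
  | aaaaabbab => aaaabbab => aaabbab => aabbab => abbab => abab => b
  | aabab => abab => b
  | bbaba => bb

aa->a; ab->a; aba->; baa->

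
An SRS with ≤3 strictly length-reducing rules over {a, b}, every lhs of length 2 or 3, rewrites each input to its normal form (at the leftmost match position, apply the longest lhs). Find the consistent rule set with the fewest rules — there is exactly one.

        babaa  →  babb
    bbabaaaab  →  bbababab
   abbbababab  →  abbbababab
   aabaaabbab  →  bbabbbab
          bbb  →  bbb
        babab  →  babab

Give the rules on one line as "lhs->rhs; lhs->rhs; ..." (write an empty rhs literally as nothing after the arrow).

  | babaa => babb
  | bbabaaaab => bbababab
  | abbbababab
  | aabaaabbab => bbaaabbab => bbabbbab

aa->b; aaa->ab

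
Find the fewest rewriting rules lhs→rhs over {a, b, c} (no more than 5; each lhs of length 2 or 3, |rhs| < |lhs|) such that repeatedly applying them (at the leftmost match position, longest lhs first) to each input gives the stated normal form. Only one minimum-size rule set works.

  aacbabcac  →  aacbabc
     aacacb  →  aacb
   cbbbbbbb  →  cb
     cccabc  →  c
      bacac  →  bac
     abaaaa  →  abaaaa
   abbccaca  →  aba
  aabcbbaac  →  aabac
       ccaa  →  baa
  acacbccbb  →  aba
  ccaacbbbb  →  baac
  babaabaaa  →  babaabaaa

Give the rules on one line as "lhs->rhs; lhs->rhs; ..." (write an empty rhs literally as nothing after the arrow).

bb->; bcc->ca; ca->; cc->b

  | aacbabcac => aacbabc
  | aacacb => aacb
  | cbbbbbbb => cbbbbb => cbbb => cb
  | cccabc => bcabc => bbc => c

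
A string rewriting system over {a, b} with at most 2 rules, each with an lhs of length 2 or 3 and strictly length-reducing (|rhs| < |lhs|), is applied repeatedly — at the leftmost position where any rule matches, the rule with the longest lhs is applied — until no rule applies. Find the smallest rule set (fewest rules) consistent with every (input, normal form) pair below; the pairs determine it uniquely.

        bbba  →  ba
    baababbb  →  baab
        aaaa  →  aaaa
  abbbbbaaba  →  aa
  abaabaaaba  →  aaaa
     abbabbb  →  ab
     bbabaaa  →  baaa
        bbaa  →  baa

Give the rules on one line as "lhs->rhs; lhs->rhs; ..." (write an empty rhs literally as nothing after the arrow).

  | bbba => bba => ba
  | baababbb => baabbb => baabb => baab
  | aaaa
  | abbbbbaaba => abbbbaaba => abbbaaba => abbaaba => abaaba => aaba => aa

aba->a; bb->b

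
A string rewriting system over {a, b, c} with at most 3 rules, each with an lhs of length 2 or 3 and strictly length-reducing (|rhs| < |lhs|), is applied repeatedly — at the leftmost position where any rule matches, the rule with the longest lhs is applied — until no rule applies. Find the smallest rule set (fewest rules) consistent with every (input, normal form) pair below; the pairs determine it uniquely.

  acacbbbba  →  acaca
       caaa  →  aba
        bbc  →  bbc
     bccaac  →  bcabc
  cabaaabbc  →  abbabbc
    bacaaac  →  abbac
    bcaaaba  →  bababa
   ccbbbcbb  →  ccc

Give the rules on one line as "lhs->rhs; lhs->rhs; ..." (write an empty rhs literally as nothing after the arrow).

baa->ab; caa->ab; cb->c

  | acacbbbba => acacbbba => acacbba => acacba => acaca
  | caaa => aba
  | bbc
  | bccaac => bcabc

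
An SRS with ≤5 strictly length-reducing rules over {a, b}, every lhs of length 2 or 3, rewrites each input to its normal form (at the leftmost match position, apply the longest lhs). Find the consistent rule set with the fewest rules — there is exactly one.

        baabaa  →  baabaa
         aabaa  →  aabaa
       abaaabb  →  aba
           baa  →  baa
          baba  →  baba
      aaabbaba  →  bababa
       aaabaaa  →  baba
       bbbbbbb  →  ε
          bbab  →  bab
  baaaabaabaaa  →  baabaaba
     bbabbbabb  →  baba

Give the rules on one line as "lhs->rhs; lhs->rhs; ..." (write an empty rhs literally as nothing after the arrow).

aaa->ba; bb->; bba->ba; bbb->bb

  | baabaa
  | aabaa
  | abaaabb => abbabb => ababb => aba
  | baa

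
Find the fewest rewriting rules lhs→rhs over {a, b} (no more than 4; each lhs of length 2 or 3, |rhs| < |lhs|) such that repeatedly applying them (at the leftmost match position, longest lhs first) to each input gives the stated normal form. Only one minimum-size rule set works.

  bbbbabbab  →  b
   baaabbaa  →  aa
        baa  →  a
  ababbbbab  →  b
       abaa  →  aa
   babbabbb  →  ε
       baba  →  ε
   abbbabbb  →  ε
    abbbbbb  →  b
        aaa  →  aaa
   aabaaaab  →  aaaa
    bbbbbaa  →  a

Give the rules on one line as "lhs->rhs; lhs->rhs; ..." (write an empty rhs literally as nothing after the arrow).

ab->; ba->; bb->

  | bbbbabbab => bbabbab => abbab => bab => b
  | baaabbaa => aabbaa => abaa => aa
  | baa => a
  | ababbbbab => abbbbab => bbbab => bab => b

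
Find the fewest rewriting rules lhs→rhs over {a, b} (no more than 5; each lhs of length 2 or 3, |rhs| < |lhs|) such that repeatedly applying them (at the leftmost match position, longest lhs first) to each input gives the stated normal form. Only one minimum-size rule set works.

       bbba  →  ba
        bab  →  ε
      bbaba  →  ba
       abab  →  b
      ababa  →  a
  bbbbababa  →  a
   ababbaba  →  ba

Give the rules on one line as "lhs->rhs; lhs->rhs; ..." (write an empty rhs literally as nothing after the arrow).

  | bbba => ba
  | bab => ε
  | bbaba => ba
  | abab => ab => b

ab->b; aba->a; bab->; bbb->b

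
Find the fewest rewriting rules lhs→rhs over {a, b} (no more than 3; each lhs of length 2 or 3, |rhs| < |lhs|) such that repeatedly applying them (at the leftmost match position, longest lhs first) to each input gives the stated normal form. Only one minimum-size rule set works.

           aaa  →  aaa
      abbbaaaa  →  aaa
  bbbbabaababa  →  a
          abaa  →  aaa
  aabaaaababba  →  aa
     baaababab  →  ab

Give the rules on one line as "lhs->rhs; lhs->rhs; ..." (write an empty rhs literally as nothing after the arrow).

aab->; ba->a; bba->ab

  | aaa
  | abbbaaaa => ababaaa => aabaaa => aaa
  | bbbbabaababa => bbabbaababa => abbbaababa => ababababa => aabababa => ababa => aaba => a
  | abaa => aaa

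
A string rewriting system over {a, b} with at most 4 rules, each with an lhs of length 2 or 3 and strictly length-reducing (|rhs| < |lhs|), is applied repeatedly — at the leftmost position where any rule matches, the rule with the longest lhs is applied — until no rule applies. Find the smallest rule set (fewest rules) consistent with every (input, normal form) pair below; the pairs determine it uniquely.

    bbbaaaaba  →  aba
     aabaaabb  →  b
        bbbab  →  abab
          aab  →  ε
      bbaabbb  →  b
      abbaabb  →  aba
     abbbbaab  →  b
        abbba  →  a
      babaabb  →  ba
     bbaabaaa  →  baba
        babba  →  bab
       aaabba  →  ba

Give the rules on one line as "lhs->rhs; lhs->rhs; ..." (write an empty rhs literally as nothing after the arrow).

aa->a; aab->; bb->a; bba->b

  | bbbaaaaba => abaaaaba => abaaaba => abaaba => aba
  | aabaaabb => aaabb => aabb => b
  | bbbab => abab
  | aab => ε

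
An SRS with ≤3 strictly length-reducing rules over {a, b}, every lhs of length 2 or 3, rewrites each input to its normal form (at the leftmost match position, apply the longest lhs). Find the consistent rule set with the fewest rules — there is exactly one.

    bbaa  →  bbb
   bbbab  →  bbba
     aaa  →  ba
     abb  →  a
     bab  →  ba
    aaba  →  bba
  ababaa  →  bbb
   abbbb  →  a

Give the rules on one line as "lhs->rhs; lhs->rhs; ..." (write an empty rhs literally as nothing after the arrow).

  | bbaa => bbb
  | bbbab => bbba
  | aaa => ba
  | abb => ab => a

aa->b; ab->a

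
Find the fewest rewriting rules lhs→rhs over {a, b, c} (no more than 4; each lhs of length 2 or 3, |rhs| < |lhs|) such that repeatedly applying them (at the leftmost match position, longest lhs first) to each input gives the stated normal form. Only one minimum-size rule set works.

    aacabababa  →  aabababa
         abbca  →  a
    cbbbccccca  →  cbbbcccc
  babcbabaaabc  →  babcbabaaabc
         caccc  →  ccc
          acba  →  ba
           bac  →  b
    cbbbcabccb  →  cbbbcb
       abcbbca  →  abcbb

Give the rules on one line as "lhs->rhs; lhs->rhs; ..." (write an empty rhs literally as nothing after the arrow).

abb->a; ac->; ca->; cab->a

  | aacabababa => aabababa
  | abbca => aca => a
  | cbbbccccca => cbbbcccc
  | babcbabaaabc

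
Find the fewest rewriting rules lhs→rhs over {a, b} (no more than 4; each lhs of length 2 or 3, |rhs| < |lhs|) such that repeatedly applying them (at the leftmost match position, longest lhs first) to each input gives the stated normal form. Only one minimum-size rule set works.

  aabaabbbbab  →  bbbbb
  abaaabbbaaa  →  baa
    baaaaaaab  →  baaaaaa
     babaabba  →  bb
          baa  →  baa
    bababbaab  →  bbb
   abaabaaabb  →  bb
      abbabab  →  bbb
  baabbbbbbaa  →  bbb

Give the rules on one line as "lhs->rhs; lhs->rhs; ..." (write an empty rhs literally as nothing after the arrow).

  | aabaabbbbab => ababbbbab => bbbbbab => bbbbb
  | abaaabbbaaa => baabbbaaa => babbaaa => bbaaa => baa
  | baaaaaaab => baaaaaa
  | babaabba => bbabba => bbba => bb

ab->; aba->b; bba->b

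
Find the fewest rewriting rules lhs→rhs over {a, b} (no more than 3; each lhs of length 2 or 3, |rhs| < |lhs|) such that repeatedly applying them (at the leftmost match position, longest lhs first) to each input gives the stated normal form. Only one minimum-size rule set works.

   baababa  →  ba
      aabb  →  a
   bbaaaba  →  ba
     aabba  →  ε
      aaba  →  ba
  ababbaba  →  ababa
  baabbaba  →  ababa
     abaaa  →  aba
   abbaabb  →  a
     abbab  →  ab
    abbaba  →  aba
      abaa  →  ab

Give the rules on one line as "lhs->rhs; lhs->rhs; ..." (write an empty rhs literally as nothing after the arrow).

  | baababa => bbaba => aaba => ba
  | aabb => bb => a
  | bbaaaba => aaaaba => aaba => ba
  | aabba => bba => aa => ε

aa->; bb->a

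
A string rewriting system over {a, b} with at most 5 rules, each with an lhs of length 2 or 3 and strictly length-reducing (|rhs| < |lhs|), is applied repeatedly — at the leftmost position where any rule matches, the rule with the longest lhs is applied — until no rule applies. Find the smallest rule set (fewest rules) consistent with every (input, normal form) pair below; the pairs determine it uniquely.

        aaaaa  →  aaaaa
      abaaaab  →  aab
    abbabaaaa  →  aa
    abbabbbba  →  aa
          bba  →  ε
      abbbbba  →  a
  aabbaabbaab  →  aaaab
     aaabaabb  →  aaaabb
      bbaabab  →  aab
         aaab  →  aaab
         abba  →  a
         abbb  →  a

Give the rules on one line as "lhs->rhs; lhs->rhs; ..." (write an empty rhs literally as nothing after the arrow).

  | aaaaa
  | abaaaab => abaaab => abaab => abab => aab
  | abbabaaaa => abaaaa => abaaa => abaa => aba => aa
  | abbabbbba => abbbba => aba => aa

ba->a; baa->ba; bba->; bbb->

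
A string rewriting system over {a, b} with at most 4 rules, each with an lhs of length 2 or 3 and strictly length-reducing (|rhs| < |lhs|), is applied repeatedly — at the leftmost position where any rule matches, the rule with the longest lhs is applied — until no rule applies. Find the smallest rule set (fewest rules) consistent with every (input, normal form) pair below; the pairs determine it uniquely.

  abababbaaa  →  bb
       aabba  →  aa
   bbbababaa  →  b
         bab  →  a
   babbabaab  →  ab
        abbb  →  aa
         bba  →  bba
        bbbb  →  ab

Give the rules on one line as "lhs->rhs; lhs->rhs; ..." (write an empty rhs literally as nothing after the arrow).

aaa->; aab->bb; bab->a; bbb->a

  | abababbaaa => aaabbaaa => bbaaa => bb
  | aabba => bbba => aa
  | bbbababaa => aababaa => bbabaa => baaa => b
  | bab => a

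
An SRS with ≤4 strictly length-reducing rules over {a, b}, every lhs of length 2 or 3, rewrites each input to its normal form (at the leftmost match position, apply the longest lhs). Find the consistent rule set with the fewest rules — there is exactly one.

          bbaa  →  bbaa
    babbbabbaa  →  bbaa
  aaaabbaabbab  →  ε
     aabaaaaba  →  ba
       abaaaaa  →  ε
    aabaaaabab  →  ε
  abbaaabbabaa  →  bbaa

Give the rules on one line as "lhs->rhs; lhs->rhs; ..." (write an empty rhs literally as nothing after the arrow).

aaa->; ab->; aba->aa; bab->

  | bbaa
  | babbbabbaa => bbabbaa => bbaa
  | aaaabbaabbab => abbaabbab => baabbab => babab => ab => ε
  | aabaaaaba => aaaaaaba => aaaba => ba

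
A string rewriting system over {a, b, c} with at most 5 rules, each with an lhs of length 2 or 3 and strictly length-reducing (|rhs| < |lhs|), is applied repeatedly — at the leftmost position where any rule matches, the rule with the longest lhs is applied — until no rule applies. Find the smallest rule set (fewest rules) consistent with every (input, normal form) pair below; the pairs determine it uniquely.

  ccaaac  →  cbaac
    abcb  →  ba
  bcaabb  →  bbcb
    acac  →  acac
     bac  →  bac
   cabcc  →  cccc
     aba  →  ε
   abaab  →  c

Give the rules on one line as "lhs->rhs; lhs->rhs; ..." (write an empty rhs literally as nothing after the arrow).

  | ccaaac => cbaac
  | abcb => ccb => ba
  | bcaabb => bbabb => bbcb
  | acac

ab->c; aba->; caa->ba; ccb->ba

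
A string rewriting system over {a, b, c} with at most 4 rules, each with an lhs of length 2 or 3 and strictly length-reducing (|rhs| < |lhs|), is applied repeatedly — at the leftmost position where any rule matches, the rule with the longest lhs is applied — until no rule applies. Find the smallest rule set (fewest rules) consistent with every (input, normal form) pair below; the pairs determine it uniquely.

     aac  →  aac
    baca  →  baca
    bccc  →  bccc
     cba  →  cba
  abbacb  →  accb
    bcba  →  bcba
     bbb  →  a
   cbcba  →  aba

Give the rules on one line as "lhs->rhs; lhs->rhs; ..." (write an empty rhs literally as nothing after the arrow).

bba->c; bbb->a; cbc->a

  | aac
  | baca
  | bccc
  | cba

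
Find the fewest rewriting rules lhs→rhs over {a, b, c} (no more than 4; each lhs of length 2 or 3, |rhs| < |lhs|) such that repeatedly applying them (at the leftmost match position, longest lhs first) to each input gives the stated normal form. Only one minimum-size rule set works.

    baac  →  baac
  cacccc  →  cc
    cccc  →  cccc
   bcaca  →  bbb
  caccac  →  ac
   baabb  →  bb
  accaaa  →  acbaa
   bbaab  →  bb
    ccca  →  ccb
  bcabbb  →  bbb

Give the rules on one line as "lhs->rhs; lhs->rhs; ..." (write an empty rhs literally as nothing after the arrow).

aab->; bcc->; ca->b; cab->

  | baac
  | cacccc => bcccc => cc
  | cccc
  | bcaca => bbca => bbb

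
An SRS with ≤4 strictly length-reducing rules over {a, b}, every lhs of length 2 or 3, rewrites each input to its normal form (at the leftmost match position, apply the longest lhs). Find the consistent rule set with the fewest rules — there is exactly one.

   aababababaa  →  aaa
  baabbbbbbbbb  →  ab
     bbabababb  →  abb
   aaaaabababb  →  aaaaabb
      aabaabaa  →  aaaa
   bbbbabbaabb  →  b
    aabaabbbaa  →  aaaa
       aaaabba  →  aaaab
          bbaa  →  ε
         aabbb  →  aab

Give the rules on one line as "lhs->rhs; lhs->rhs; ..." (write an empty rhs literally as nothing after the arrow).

  | aababababaa => aabababaa => aababaa => aabaa => aaa
  | baabbbbbbbbb => abbbbbbbbb => abbbbbbb => abbbbb => abbb => ab
  | bbabababb => bababb => abb
  | aaaaabababb => aaaaababb => aaaaabb

aba->a; ba->; bab->; bbb->b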